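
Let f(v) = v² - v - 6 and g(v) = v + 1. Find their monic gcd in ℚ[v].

Apply the Euclidean algorithm:
  v² - v - 6 = (v - 2)(v + 1) + (-4)
  v + 1 = (-(1/4)v - 1/4)(-4) + (0)
The last nonzero remainder is the constant -4, so the polynomials are coprime and gcd = 1.

1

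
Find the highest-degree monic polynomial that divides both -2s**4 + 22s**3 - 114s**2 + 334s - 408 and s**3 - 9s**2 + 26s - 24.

s**2 - 7s + 12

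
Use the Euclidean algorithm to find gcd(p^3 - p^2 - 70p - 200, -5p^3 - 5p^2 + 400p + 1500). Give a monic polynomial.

p^2 - 5p - 50

Apply the Euclidean algorithm:
  p^3 - p^2 - 70p - 200 = (-1/5)(-5p^3 - 5p^2 + 400p + 1500) + (-2p^2 + 10p + 100)
  -5p^3 - 5p^2 + 400p + 1500 = ((5/2)p + 15)(-2p^2 + 10p + 100) + (0)
Last nonzero remainder: -2p^2 + 10p + 100. Dividing through by -2 gives the monic gcd p^2 - 5p - 50.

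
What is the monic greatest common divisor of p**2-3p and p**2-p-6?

p-3

Repeated division with remainder:
  p**2-3p = (p**2-p-6) + (-2p+6)
  p**2-p-6 = (-(1/2)p-1)(-2p+6) + (0)
Last nonzero remainder: -2p+6. Dividing through by -2 gives the monic gcd p-3.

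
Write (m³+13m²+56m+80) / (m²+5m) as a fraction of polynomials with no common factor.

(m²+8m+16)/(m)

Repeated division with remainder:
  m³+13m²+56m+80 = (m+8)(m²+5m) + (16m+80)
  m²+5m = ((1/16)m)(16m+80) + (0)
Last nonzero remainder: 16m+80. Dividing through by 16 gives the monic gcd m+5.
Cancel m+5 from numerator and denominator to get the reduced form.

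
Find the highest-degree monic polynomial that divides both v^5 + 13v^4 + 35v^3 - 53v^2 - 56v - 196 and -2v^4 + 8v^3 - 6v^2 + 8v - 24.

Euclidean algorithm in ℚ[v]:
  v^5 + 13v^4 + 35v^3 - 53v^2 - 56v - 196 = (-(1/2)v - 17/2)(-2v^4 + 8v^3 - 6v^2 + 8v - 24) + (100v^3 - 100v^2 - 400)
  -2v^4 + 8v^3 - 6v^2 + 8v - 24 = (-(1/50)v + 3/50)(100v^3 - 100v^2 - 400) + (0)
Last nonzero remainder: 100v^3 - 100v^2 - 400. Dividing through by 100 gives the monic gcd v^3 - v^2 - 4.

v^3 - v^2 - 4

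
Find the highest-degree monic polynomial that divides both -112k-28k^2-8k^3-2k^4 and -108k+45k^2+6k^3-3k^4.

4k+k^2

Apply the Euclidean algorithm:
  -2k^4-8k^3-28k^2-112k = (2/3)(-3k^4+6k^3+45k^2-108k) + (-12k^3-58k^2-40k)
  -3k^4+6k^3+45k^2-108k = ((1/4)k-41/24)(-12k^3-58k^2-40k) + (-(529/12)k^2-(529/3)k)
  -12k^3-58k^2-40k = ((144/529)k+120/529)(-(529/12)k^2-(529/3)k) + (0)
Last nonzero remainder: -(529/12)k^2-(529/3)k. Dividing through by -529/12 gives the monic gcd k^2+4k.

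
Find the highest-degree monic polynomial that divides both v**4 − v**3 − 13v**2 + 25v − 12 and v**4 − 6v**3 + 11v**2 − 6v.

v**2 − 4v + 3

Euclidean algorithm in ℚ[v]:
  v**4 − v**3 − 13v**2 + 25v − 12 = (v**4 − 6v**3 + 11v**2 − 6v) + (5v**3 − 24v**2 + 31v − 12)
  v**4 − 6v**3 + 11v**2 − 6v = ((1/5)v − 6/25)(5v**3 − 24v**2 + 31v − 12) + (−(24/25)v**2 + (96/25)v − 72/25)
  5v**3 − 24v**2 + 31v − 12 = (−(125/24)v + 25/6)(−(24/25)v**2 + (96/25)v − 72/25) + (0)
Last nonzero remainder: −(24/25)v**2 + (96/25)v − 72/25. Dividing through by −24/25 gives the monic gcd v**2 − 4v + 3.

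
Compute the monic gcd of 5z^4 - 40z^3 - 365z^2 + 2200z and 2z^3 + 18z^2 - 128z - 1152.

z + 8

Euclidean algorithm in ℚ[z]:
  5z^4 - 40z^3 - 365z^2 + 2200z = ((5/2)z - 85/2)(2z^3 + 18z^2 - 128z - 1152) + (720z^2 - 360z - 48960)
  2z^3 + 18z^2 - 128z - 1152 = ((1/360)z + 19/720)(720z^2 - 360z - 48960) + ((35/2)z + 140)
  720z^2 - 360z - 48960 = ((288/7)z - 2448/7)((35/2)z + 140) + (0)
Last nonzero remainder: (35/2)z + 140. Dividing through by 35/2 gives the monic gcd z + 8.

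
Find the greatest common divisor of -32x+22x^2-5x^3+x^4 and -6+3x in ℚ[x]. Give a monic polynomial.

-2+x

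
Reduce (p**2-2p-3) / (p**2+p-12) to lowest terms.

(p+1)/(p+4)

Apply the Euclidean algorithm:
  p**2-2p-3 = (p**2+p-12) + (-3p+9)
  p**2+p-12 = (-(1/3)p-4/3)(-3p+9) + (0)
Last nonzero remainder: -3p+9. Dividing through by -3 gives the monic gcd p-3.
Cancel p-3 from numerator and denominator to get the reduced form.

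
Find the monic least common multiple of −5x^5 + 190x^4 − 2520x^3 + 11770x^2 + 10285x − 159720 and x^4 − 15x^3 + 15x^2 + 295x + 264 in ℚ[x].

Apply the Euclidean algorithm:
  −5x^5 + 190x^4 − 2520x^3 + 11770x^2 + 10285x − 159720 = (−5x + 115)(x^4 − 15x^3 + 15x^2 + 295x + 264) + (−720x^3 + 11520x^2 − 22320x − 190080)
  x^4 − 15x^3 + 15x^2 + 295x + 264 = (−(1/720)x − 1/720)(−720x^3 + 11520x^2 − 22320x − 190080) + (0)
Last nonzero remainder: −720x^3 + 11520x^2 − 22320x − 190080. Dividing through by −720 gives the monic gcd x^3 − 16x^2 + 31x + 264.
Then lcm(f, g) = f·g / gcd(f, g); expanding and making the result monic gives the answer.

x^6 − 37x^5 + 466x^4 − 1850x^3 − 4411x^2 + 29887x + 31944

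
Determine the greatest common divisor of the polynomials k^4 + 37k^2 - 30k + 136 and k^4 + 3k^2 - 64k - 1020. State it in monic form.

k^2 + k + 34

Euclidean algorithm in ℚ[k]:
  k^4 + 37k^2 - 30k + 136 = (k^4 + 3k^2 - 64k - 1020) + (34k^2 + 34k + 1156)
  k^4 + 3k^2 - 64k - 1020 = ((1/34)k^2 - (1/34)k - 15/17)(34k^2 + 34k + 1156) + (0)
Last nonzero remainder: 34k^2 + 34k + 1156. Dividing through by 34 gives the monic gcd k^2 + k + 34.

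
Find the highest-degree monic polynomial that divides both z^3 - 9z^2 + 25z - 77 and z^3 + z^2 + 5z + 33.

z^2 - 2z + 11

By polynomial division,
  z^3 - 9z^2 + 25z - 77 = (z^3 + z^2 + 5z + 33) + (-10z^2 + 20z - 110)
  z^3 + z^2 + 5z + 33 = (-(1/10)z - 3/10)(-10z^2 + 20z - 110) + (0)
Last nonzero remainder: -10z^2 + 20z - 110. Dividing through by -10 gives the monic gcd z^2 - 2z + 11.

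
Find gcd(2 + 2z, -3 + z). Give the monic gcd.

1

Apply the Euclidean algorithm:
  2z + 2 = (2)(z - 3) + (8)
  z - 3 = ((1/8)z - 3/8)(8) + (0)
The last nonzero remainder is the constant 8, so the polynomials are coprime and gcd = 1.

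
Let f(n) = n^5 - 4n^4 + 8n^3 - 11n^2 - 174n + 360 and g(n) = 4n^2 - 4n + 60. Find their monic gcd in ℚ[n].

n^2 - n + 15

Euclidean algorithm in ℚ[n]:
  n^5 - 4n^4 + 8n^3 - 11n^2 - 174n + 360 = ((1/4)n^3 - (3/4)n^2 - (5/2)n + 6)(4n^2 - 4n + 60) + (0)
Last nonzero remainder: 4n^2 - 4n + 60. Dividing through by 4 gives the monic gcd n^2 - n + 15.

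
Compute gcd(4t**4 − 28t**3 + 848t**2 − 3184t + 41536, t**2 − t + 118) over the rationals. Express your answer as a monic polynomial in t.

t**2 − t + 118

By polynomial division,
  4t**4 − 28t**3 + 848t**2 − 3184t + 41536 = (4t**2 − 24t + 352)(t**2 − t + 118) + (0)
The last nonzero remainder t**2 − t + 118 is already monic.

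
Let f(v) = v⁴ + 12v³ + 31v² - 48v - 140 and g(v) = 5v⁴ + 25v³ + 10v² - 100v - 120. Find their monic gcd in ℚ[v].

v² - 4

Apply the Euclidean algorithm:
  v⁴ + 12v³ + 31v² - 48v - 140 = (1/5)(5v⁴ + 25v³ + 10v² - 100v - 120) + (7v³ + 29v² - 28v - 116)
  5v⁴ + 25v³ + 10v² - 100v - 120 = ((5/7)v + 30/49)(7v³ + 29v² - 28v - 116) + ((600/49)v² - 2400/49)
  7v³ + 29v² - 28v - 116 = ((343/600)v + 1421/600)((600/49)v² - 2400/49) + (0)
Last nonzero remainder: (600/49)v² - 2400/49. Dividing through by 600/49 gives the monic gcd v² - 4.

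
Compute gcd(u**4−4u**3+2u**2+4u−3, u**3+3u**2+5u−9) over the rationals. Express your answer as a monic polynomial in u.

Repeated division with remainder:
  u**4−4u**3+2u**2+4u−3 = (u−7)(u**3+3u**2+5u−9) + (18u**2+48u−66)
  u**3+3u**2+5u−9 = ((1/18)u+1/54)(18u**2+48u−66) + ((70/9)u−70/9)
  18u**2+48u−66 = ((81/35)u+297/35)((70/9)u−70/9) + (0)
Last nonzero remainder: (70/9)u−70/9. Dividing through by 70/9 gives the monic gcd u−1.

u−1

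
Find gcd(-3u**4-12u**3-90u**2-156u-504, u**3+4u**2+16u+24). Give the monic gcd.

u**2+2u+12

By polynomial division,
  -3u**4-12u**3-90u**2-156u-504 = (-3u)(u**3+4u**2+16u+24) + (-42u**2-84u-504)
  u**3+4u**2+16u+24 = (-(1/42)u-1/21)(-42u**2-84u-504) + (0)
Last nonzero remainder: -42u**2-84u-504. Dividing through by -42 gives the monic gcd u**2+2u+12.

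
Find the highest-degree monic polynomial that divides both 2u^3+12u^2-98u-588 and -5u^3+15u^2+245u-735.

By polynomial division,
  2u^3+12u^2-98u-588 = (-2/5)(-5u^3+15u^2+245u-735) + (18u^2-882)
  -5u^3+15u^2+245u-735 = (-(5/18)u+5/6)(18u^2-882) + (0)
Last nonzero remainder: 18u^2-882. Dividing through by 18 gives the monic gcd u^2-49.

u^2-49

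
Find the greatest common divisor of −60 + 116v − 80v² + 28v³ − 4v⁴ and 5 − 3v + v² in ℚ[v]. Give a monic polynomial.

Repeated division with remainder:
  −4v⁴ + 28v³ − 80v² + 116v − 60 = (−4v² + 16v − 12)(v² − 3v + 5) + (0)
The last nonzero remainder v² − 3v + 5 is already monic.

5 − 3v + v²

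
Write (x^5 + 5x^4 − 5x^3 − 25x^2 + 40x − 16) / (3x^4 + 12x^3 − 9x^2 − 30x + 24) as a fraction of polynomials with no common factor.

(x^2 + 3x − 4)/(3x + 6)

Apply the Euclidean algorithm:
  x^5 + 5x^4 − 5x^3 − 25x^2 + 40x − 16 = ((1/3)x + 1/3)(3x^4 + 12x^3 − 9x^2 − 30x + 24) + (−6x^3 − 12x^2 + 42x − 24)
  3x^4 + 12x^3 − 9x^2 − 30x + 24 = (−(1/2)x − 1)(−6x^3 − 12x^2 + 42x − 24) + (0)
Last nonzero remainder: −6x^3 − 12x^2 + 42x − 24. Dividing through by −6 gives the monic gcd x^3 + 2x^2 − 7x + 4.
Cancel x^3 + 2x^2 − 7x + 4 from numerator and denominator to get the reduced form.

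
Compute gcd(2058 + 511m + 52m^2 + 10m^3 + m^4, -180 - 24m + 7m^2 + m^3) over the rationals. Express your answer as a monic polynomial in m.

6 + m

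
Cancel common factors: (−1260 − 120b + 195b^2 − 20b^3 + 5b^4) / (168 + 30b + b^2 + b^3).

(−30 − 5b + 5b^2)/(4 + b)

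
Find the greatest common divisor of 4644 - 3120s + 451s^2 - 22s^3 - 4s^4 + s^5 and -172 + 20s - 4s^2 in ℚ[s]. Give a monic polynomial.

43 - 5s + s^2

Apply the Euclidean algorithm:
  s^5 - 4s^4 - 22s^3 + 451s^2 - 3120s + 4644 = (-(1/4)s^3 - (1/4)s^2 + 15s - 27)(-4s^2 + 20s - 172) + (0)
Last nonzero remainder: -4s^2 + 20s - 172. Dividing through by -4 gives the monic gcd s^2 - 5s + 43.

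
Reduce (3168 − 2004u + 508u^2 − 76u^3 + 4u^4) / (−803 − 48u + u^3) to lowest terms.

(−288 + 156u − 32u^2 + 4u^3)/(73 + 11u + u^2)

Euclidean algorithm in ℚ[u]:
  4u^4 − 76u^3 + 508u^2 − 2004u + 3168 = (4u − 76)(u^3 − 48u − 803) + (700u^2 − 2440u − 57860)
  u^3 − 48u − 803 = ((1/700)u + 61/12250)(700u^2 − 2440u − 57860) + ((57339/1225)u − 630729/1225)
  700u^2 − 2440u − 57860 = ((857500/57339)u + 6443500/57339)((57339/1225)u − 630729/1225) + (0)
Last nonzero remainder: (57339/1225)u − 630729/1225. Dividing through by 57339/1225 gives the monic gcd u − 11.
Cancel u − 11 from numerator and denominator to get the reduced form.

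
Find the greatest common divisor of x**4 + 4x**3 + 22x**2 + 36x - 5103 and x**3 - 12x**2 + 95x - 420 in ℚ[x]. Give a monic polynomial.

x - 7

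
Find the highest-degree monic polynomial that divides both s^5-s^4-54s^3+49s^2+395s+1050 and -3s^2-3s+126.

s^2+s-42

Repeated division with remainder:
  s^5-s^4-54s^3+49s^2+395s+1050 = (-(1/3)s^3+(2/3)s^2+(10/3)s+25/3)(-3s^2-3s+126) + (0)
Last nonzero remainder: -3s^2-3s+126. Dividing through by -3 gives the monic gcd s^2+s-42.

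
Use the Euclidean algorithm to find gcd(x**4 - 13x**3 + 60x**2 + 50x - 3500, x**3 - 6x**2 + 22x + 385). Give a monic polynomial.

x + 5

Apply the Euclidean algorithm:
  x**4 - 13x**3 + 60x**2 + 50x - 3500 = (x - 7)(x**3 - 6x**2 + 22x + 385) + (-4x**2 - 181x - 805)
  x**3 - 6x**2 + 22x + 385 = (-(1/4)x + 205/16)(-4x**2 - 181x - 805) + ((34237/16)x + 171185/16)
  -4x**2 - 181x - 805 = (-(64/34237)x - 368/4891)((34237/16)x + 171185/16) + (0)
Last nonzero remainder: (34237/16)x + 171185/16. Dividing through by 34237/16 gives the monic gcd x + 5.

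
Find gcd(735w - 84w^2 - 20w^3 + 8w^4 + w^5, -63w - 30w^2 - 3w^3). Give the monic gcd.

Euclidean algorithm in ℚ[w]:
  w^5 + 8w^4 - 20w^3 - 84w^2 + 735w = (-(1/3)w^2 + (2/3)w + 7)(-3w^3 - 30w^2 - 63w) + (168w^2 + 1176w)
  -3w^3 - 30w^2 - 63w = (-(1/56)w - 3/56)(168w^2 + 1176w) + (0)
Last nonzero remainder: 168w^2 + 1176w. Dividing through by 168 gives the monic gcd w^2 + 7w.

7w + w^2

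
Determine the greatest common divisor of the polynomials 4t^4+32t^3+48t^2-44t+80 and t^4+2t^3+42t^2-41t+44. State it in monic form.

Repeated division with remainder:
  4t^4+32t^3+48t^2-44t+80 = (4)(t^4+2t^3+42t^2-41t+44) + (24t^3-120t^2+120t-96)
  t^4+2t^3+42t^2-41t+44 = ((1/24)t+7/24)(24t^3-120t^2+120t-96) + (72t^2-72t+72)
  24t^3-120t^2+120t-96 = ((1/3)t-4/3)(72t^2-72t+72) + (0)
Last nonzero remainder: 72t^2-72t+72. Dividing through by 72 gives the monic gcd t^2-t+1.

t^2-t+1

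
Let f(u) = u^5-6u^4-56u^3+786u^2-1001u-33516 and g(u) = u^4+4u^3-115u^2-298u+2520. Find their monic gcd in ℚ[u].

Repeated division with remainder:
  u^5-6u^4-56u^3+786u^2-1001u-33516 = (u-10)(u^4+4u^3-115u^2-298u+2520) + (99u^3-66u^2-6501u-8316)
  u^4+4u^3-115u^2-298u+2520 = ((1/99)u+14/297)(99u^3-66u^2-6501u-8316) + (-(416/9)u^2+(832/9)u+2912)
  99u^3-66u^2-6501u-8316 = (-(891/416)u-297/104)(-(416/9)u^2+(832/9)u+2912) + (0)
Last nonzero remainder: -(416/9)u^2+(832/9)u+2912. Dividing through by -416/9 gives the monic gcd u^2-2u-63.

u^2-2u-63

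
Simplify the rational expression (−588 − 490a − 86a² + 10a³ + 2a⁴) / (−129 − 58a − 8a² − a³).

(196 + 98a − 4a² − 2a³)/(43 + 5a + a²)

Euclidean algorithm in ℚ[a]:
  2a⁴ + 10a³ − 86a² − 490a − 588 = (−2a + 6)(−a³ − 8a² − 58a − 129) + (−154a² − 400a + 186)
  −a³ − 8a² − 58a − 129 = ((1/154)a + 208/5929)(−154a² − 400a + 186) + (−(267843/5929)a − 803529/5929)
  −154a² − 400a + 186 = ((913066/267843)a − 367598/267843)(−(267843/5929)a − 803529/5929) + (0)
Last nonzero remainder: −(267843/5929)a − 803529/5929. Dividing through by −267843/5929 gives the monic gcd a + 3.
Cancel a + 3 from numerator and denominator to get the reduced form.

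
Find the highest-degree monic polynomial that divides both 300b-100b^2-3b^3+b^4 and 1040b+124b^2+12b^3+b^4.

10b+b^2

Apply the Euclidean algorithm:
  b^4-3b^3-100b^2+300b = (b^4+12b^3+124b^2+1040b) + (-15b^3-224b^2-740b)
  b^4+12b^3+124b^2+1040b = (-(1/15)b+44/225)(-15b^3-224b^2-740b) + ((26656/225)b^2+(53312/45)b)
  -15b^3-224b^2-740b = (-(3375/26656)b-8325/13328)((26656/225)b^2+(53312/45)b) + (0)
Last nonzero remainder: (26656/225)b^2+(53312/45)b. Dividing through by 26656/225 gives the monic gcd b^2+10b.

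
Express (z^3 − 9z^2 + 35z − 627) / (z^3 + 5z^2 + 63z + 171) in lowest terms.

Repeated division with remainder:
  z^3 − 9z^2 + 35z − 627 = (z^3 + 5z^2 + 63z + 171) + (−14z^2 − 28z − 798)
  z^3 + 5z^2 + 63z + 171 = (−(1/14)z − 3/14)(−14z^2 − 28z − 798) + (0)
Last nonzero remainder: −14z^2 − 28z − 798. Dividing through by −14 gives the monic gcd z^2 + 2z + 57.
Cancel z^2 + 2z + 57 from numerator and denominator to get the reduced form.

(z − 11)/(z + 3)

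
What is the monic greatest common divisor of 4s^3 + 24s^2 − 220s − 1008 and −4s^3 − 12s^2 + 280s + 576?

Euclidean algorithm in ℚ[s]:
  4s^3 + 24s^2 − 220s − 1008 = (−1)(−4s^3 − 12s^2 + 280s + 576) + (12s^2 + 60s − 432)
  −4s^3 − 12s^2 + 280s + 576 = (−(1/3)s + 2/3)(12s^2 + 60s − 432) + (96s + 864)
  12s^2 + 60s − 432 = ((1/8)s − 1/2)(96s + 864) + (0)
Last nonzero remainder: 96s + 864. Dividing through by 96 gives the monic gcd s + 9.

s + 9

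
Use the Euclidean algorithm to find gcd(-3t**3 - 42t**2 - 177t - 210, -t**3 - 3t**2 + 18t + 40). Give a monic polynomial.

t**2 + 7t + 10

Apply the Euclidean algorithm:
  -3t**3 - 42t**2 - 177t - 210 = (3)(-t**3 - 3t**2 + 18t + 40) + (-33t**2 - 231t - 330)
  -t**3 - 3t**2 + 18t + 40 = ((1/33)t - 4/33)(-33t**2 - 231t - 330) + (0)
Last nonzero remainder: -33t**2 - 231t - 330. Dividing through by -33 gives the monic gcd t**2 + 7t + 10.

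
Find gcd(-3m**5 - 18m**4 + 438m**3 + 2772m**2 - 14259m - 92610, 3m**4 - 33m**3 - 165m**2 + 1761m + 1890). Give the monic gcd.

m**2 - 3m - 70

Apply the Euclidean algorithm:
  -3m**5 - 18m**4 + 438m**3 + 2772m**2 - 14259m - 92610 = (-m - 17)(3m**4 - 33m**3 - 165m**2 + 1761m + 1890) + (-288m**3 + 1728m**2 + 17568m - 60480)
  3m**4 - 33m**3 - 165m**2 + 1761m + 1890 = (-(1/96)m + 5/96)(-288m**3 + 1728m**2 + 17568m - 60480) + (-72m**2 + 216m + 5040)
  -288m**3 + 1728m**2 + 17568m - 60480 = (4m - 12)(-72m**2 + 216m + 5040) + (0)
Last nonzero remainder: -72m**2 + 216m + 5040. Dividing through by -72 gives the monic gcd m**2 - 3m - 70.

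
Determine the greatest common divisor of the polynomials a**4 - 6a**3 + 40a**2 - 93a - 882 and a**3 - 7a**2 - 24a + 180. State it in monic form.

a - 6

By polynomial division,
  a**4 - 6a**3 + 40a**2 - 93a - 882 = (a + 1)(a**3 - 7a**2 - 24a + 180) + (71a**2 - 249a - 1062)
  a**3 - 7a**2 - 24a + 180 = ((1/71)a - 248/5041)(71a**2 - 249a - 1062) + (-(107334/5041)a + 644004/5041)
  71a**2 - 249a - 1062 = (-(357911/107334)a - 297419/35778)(-(107334/5041)a + 644004/5041) + (0)
Last nonzero remainder: -(107334/5041)a + 644004/5041. Dividing through by -107334/5041 gives the monic gcd a - 6.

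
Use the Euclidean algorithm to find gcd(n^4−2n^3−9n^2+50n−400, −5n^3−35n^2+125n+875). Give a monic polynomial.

n^2−25

Apply the Euclidean algorithm:
  n^4−2n^3−9n^2+50n−400 = (−(1/5)n+9/5)(−5n^3−35n^2+125n+875) + (79n^2−1975)
  −5n^3−35n^2+125n+875 = (−(5/79)n−35/79)(79n^2−1975) + (0)
Last nonzero remainder: 79n^2−1975. Dividing through by 79 gives the monic gcd n^2−25.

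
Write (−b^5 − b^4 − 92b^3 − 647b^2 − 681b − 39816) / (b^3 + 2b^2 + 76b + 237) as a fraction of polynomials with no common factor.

(−b^3 − 2b^2 − 15b − 504)/(b + 3)

Repeated division with remainder:
  −b^5 − b^4 − 92b^3 − 647b^2 − 681b − 39816 = (−b^2 + b − 18)(b^3 + 2b^2 + 76b + 237) + (−450b^2 + 450b − 35550)
  b^3 + 2b^2 + 76b + 237 = (−(1/450)b − 1/150)(−450b^2 + 450b − 35550) + (0)
Last nonzero remainder: −450b^2 + 450b − 35550. Dividing through by −450 gives the monic gcd b^2 − b + 79.
Cancel b^2 − b + 79 from numerator and denominator to get the reduced form.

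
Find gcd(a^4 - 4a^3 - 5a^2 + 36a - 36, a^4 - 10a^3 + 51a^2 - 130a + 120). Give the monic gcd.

a^2 - 5a + 6

By polynomial division,
  a^4 - 4a^3 - 5a^2 + 36a - 36 = (a^4 - 10a^3 + 51a^2 - 130a + 120) + (6a^3 - 56a^2 + 166a - 156)
  a^4 - 10a^3 + 51a^2 - 130a + 120 = ((1/6)a - 1/9)(6a^3 - 56a^2 + 166a - 156) + ((154/9)a^2 - (770/9)a + 308/3)
  6a^3 - 56a^2 + 166a - 156 = ((27/77)a - 117/77)((154/9)a^2 - (770/9)a + 308/3) + (0)
Last nonzero remainder: (154/9)a^2 - (770/9)a + 308/3. Dividing through by 154/9 gives the monic gcd a^2 - 5a + 6.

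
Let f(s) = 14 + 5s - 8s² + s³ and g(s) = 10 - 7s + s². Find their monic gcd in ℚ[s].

By polynomial division,
  s³ - 8s² + 5s + 14 = (s - 1)(s² - 7s + 10) + (-12s + 24)
  s² - 7s + 10 = (-(1/12)s + 5/12)(-12s + 24) + (0)
Last nonzero remainder: -12s + 24. Dividing through by -12 gives the monic gcd s - 2.

-2 + s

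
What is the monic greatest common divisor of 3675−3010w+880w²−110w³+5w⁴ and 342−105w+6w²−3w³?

−3+w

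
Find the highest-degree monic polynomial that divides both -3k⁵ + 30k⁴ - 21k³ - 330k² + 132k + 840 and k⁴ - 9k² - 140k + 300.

k² - 7k + 10

Euclidean algorithm in ℚ[k]:
  -3k⁵ + 30k⁴ - 21k³ - 330k² + 132k + 840 = (-3k + 30)(k⁴ - 9k² - 140k + 300) + (-48k³ - 480k² + 5232k - 8160)
  k⁴ - 9k² - 140k + 300 = (-(1/48)k + 5/24)(-48k³ - 480k² + 5232k - 8160) + (200k² - 1400k + 2000)
  -48k³ - 480k² + 5232k - 8160 = (-(6/25)k - 102/25)(200k² - 1400k + 2000) + (0)
Last nonzero remainder: 200k² - 1400k + 2000. Dividing through by 200 gives the monic gcd k² - 7k + 10.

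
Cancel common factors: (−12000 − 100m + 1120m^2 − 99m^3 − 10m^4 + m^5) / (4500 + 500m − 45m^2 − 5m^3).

By polynomial division,
  m^5 − 10m^4 − 99m^3 + 1120m^2 − 100m − 12000 = (−(1/5)m^2 + (19/5)m − 172/5)(−5m^3 − 45m^2 + 500m + 4500) + (−1428m^2 + 142800)
  −5m^3 − 45m^2 + 500m + 4500 = ((5/1428)m + 15/476)(−1428m^2 + 142800) + (0)
Last nonzero remainder: −1428m^2 + 142800. Dividing through by −1428 gives the monic gcd m^2 − 100.
Cancel m^2 − 100 from numerator and denominator to get the reduced form.

(−120 − m + 10m^2 − m^3)/(45 + 5m)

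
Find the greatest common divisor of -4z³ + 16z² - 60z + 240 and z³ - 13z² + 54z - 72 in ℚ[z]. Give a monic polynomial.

z - 4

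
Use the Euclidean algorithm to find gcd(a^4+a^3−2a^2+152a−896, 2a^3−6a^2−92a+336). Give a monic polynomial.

a^2+3a−28

Repeated division with remainder:
  a^4+a^3−2a^2+152a−896 = ((1/2)a+2)(2a^3−6a^2−92a+336) + (56a^2+168a−1568)
  2a^3−6a^2−92a+336 = ((1/28)a−3/14)(56a^2+168a−1568) + (0)
Last nonzero remainder: 56a^2+168a−1568. Dividing through by 56 gives the monic gcd a^2+3a−28.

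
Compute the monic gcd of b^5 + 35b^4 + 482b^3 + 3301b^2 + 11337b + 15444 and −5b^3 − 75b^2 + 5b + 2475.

Euclidean algorithm in ℚ[b]:
  b^5 + 35b^4 + 482b^3 + 3301b^2 + 11337b + 15444 = (−(1/5)b^2 − 4b − 183/5)(−5b^3 − 75b^2 + 5b + 2475) + (1071b^2 + 21420b + 106029)
  −5b^3 − 75b^2 + 5b + 2475 = (−(5/1071)b + 25/1071)(1071b^2 + 21420b + 106029) + (0)
Last nonzero remainder: 1071b^2 + 21420b + 106029. Dividing through by 1071 gives the monic gcd b^2 + 20b + 99.

b^2 + 20b + 99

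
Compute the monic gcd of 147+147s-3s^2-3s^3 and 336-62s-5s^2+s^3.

-7+s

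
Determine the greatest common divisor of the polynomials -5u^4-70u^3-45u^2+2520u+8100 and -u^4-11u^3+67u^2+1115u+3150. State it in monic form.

u^2+14u+45

Euclidean algorithm in ℚ[u]:
  -5u^4-70u^3-45u^2+2520u+8100 = (5)(-u^4-11u^3+67u^2+1115u+3150) + (-15u^3-380u^2-3055u-7650)
  -u^4-11u^3+67u^2+1115u+3150 = ((1/15)u-43/45)(-15u^3-380u^2-3055u-7650) + (-(832/9)u^2-(11648/9)u-4160)
  -15u^3-380u^2-3055u-7650 = ((135/832)u+765/416)(-(832/9)u^2-(11648/9)u-4160) + (0)
Last nonzero remainder: -(832/9)u^2-(11648/9)u-4160. Dividing through by -832/9 gives the monic gcd u^2+14u+45.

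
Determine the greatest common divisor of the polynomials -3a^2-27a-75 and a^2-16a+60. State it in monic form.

Apply the Euclidean algorithm:
  -3a^2-27a-75 = (-3)(a^2-16a+60) + (-75a+105)
  a^2-16a+60 = (-(1/75)a+73/375)(-75a+105) + (989/25)
  -75a+105 = (-(1875/989)a+2625/989)(989/25) + (0)
The last nonzero remainder is the constant 989/25, so the polynomials are coprime and gcd = 1.

1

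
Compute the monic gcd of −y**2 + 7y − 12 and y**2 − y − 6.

Apply the Euclidean algorithm:
  −y**2 + 7y − 12 = (−1)(y**2 − y − 6) + (6y − 18)
  y**2 − y − 6 = ((1/6)y + 1/3)(6y − 18) + (0)
Last nonzero remainder: 6y − 18. Dividing through by 6 gives the monic gcd y − 3.

y − 3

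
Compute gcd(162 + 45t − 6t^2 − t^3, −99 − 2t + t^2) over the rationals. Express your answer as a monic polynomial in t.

Euclidean algorithm in ℚ[t]:
  −t^3 − 6t^2 + 45t + 162 = (−t − 8)(t^2 − 2t − 99) + (−70t − 630)
  t^2 − 2t − 99 = (−(1/70)t + 11/70)(−70t − 630) + (0)
Last nonzero remainder: −70t − 630. Dividing through by −70 gives the monic gcd t + 9.

9 + t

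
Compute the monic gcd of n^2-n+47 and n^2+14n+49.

1

Repeated division with remainder:
  n^2-n+47 = (n^2+14n+49) + (-15n-2)
  n^2+14n+49 = (-(1/15)n-208/225)(-15n-2) + (10609/225)
  -15n-2 = (-(3375/10609)n-450/10609)(10609/225) + (0)
The last nonzero remainder is the constant 10609/225, so the polynomials are coprime and gcd = 1.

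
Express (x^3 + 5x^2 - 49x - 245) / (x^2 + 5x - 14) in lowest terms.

(x^2 - 2x - 35)/(x - 2)

Repeated division with remainder:
  x^3 + 5x^2 - 49x - 245 = (x)(x^2 + 5x - 14) + (-35x - 245)
  x^2 + 5x - 14 = (-(1/35)x + 2/35)(-35x - 245) + (0)
Last nonzero remainder: -35x - 245. Dividing through by -35 gives the monic gcd x + 7.
Cancel x + 7 from numerator and denominator to get the reduced form.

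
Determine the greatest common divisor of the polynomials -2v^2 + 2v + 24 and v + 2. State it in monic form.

1

Repeated division with remainder:
  -2v^2 + 2v + 24 = (-2v + 6)(v + 2) + (12)
  v + 2 = ((1/12)v + 1/6)(12) + (0)
The last nonzero remainder is the constant 12, so the polynomials are coprime and gcd = 1.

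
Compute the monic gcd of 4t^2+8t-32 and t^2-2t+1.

1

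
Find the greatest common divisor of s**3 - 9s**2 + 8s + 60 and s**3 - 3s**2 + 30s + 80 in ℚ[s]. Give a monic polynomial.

s + 2

Euclidean algorithm in ℚ[s]:
  s**3 - 9s**2 + 8s + 60 = (s**3 - 3s**2 + 30s + 80) + (-6s**2 - 22s - 20)
  s**3 - 3s**2 + 30s + 80 = (-(1/6)s + 10/9)(-6s**2 - 22s - 20) + ((460/9)s + 920/9)
  -6s**2 - 22s - 20 = (-(27/230)s - 9/46)((460/9)s + 920/9) + (0)
Last nonzero remainder: (460/9)s + 920/9. Dividing through by 460/9 gives the monic gcd s + 2.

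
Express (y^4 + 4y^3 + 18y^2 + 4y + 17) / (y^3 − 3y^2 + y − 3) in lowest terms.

(y^2 + 4y + 17)/(y − 3)

Repeated division with remainder:
  y^4 + 4y^3 + 18y^2 + 4y + 17 = (y + 7)(y^3 − 3y^2 + y − 3) + (38y^2 + 38)
  y^3 − 3y^2 + y − 3 = ((1/38)y − 3/38)(38y^2 + 38) + (0)
Last nonzero remainder: 38y^2 + 38. Dividing through by 38 gives the monic gcd y^2 + 1.
Cancel y^2 + 1 from numerator and denominator to get the reduced form.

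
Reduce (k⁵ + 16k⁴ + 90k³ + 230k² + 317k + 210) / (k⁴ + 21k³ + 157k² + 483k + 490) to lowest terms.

By polynomial division,
  k⁵ + 16k⁴ + 90k³ + 230k² + 317k + 210 = (k - 5)(k⁴ + 21k³ + 157k² + 483k + 490) + (38k³ + 532k² + 2242k + 2660)
  k⁴ + 21k³ + 157k² + 483k + 490 = ((1/38)k + 7/38)(38k³ + 532k² + 2242k + 2660) + (0)
Last nonzero remainder: 38k³ + 532k² + 2242k + 2660. Dividing through by 38 gives the monic gcd k³ + 14k² + 59k + 70.
Cancel k³ + 14k² + 59k + 70 from numerator and denominator to get the reduced form.

(k² + 2k + 3)/(k + 7)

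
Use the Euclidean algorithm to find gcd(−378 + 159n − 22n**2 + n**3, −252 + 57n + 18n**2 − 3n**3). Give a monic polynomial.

Apply the Euclidean algorithm:
  n**3 − 22n**2 + 159n − 378 = (−1/3)(−3n**3 + 18n**2 + 57n − 252) + (−16n**2 + 178n − 462)
  −3n**3 + 18n**2 + 57n − 252 = ((3/16)n + 123/128)(−16n**2 + 178n − 462) + (−(1755/64)n + 12285/64)
  −16n**2 + 178n − 462 = ((1024/1755)n − 1408/585)(−(1755/64)n + 12285/64) + (0)
Last nonzero remainder: −(1755/64)n + 12285/64. Dividing through by −1755/64 gives the monic gcd n − 7.

−7 + n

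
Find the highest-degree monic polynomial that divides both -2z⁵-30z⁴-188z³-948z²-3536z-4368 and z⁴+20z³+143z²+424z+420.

z³+15z²+68z+84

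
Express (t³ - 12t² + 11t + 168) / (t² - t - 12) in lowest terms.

Apply the Euclidean algorithm:
  t³ - 12t² + 11t + 168 = (t - 11)(t² - t - 12) + (12t + 36)
  t² - t - 12 = ((1/12)t - 1/3)(12t + 36) + (0)
Last nonzero remainder: 12t + 36. Dividing through by 12 gives the monic gcd t + 3.
Cancel t + 3 from numerator and denominator to get the reduced form.

(t² - 15t + 56)/(t - 4)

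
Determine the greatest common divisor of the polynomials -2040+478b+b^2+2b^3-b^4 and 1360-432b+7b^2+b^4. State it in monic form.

Apply the Euclidean algorithm:
  -b^4+2b^3+b^2+478b-2040 = (-1)(b^4+7b^2-432b+1360) + (2b^3+8b^2+46b-680)
  b^4+7b^2-432b+1360 = ((1/2)b-2)(2b^3+8b^2+46b-680) + (0)
Last nonzero remainder: 2b^3+8b^2+46b-680. Dividing through by 2 gives the monic gcd b^3+4b^2+23b-340.

-340+23b+4b^2+b^3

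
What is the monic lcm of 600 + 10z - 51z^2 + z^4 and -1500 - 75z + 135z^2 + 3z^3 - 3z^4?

By polynomial division,
  z^4 - 51z^2 + 10z + 600 = (-1/3)(-3z^4 + 3z^3 + 135z^2 - 75z - 1500) + (z^3 - 6z^2 - 15z + 100)
  -3z^4 + 3z^3 + 135z^2 - 75z - 1500 = (-3z - 15)(z^3 - 6z^2 - 15z + 100) + (0)
The last nonzero remainder z^3 - 6z^2 - 15z + 100 is already monic.
Then lcm(f, g) = f·g / gcd(f, g); expanding and making the result monic gives the answer.

3000 + 650z - 245z^2 - 51z^3 + 5z^4 + z^5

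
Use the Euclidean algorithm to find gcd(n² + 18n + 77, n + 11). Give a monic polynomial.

By polynomial division,
  n² + 18n + 77 = (n + 7)(n + 11) + (0)
The last nonzero remainder n + 11 is already monic.

n + 11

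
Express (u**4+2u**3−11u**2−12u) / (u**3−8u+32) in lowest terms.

By polynomial division,
  u**4+2u**3−11u**2−12u = (u+2)(u**3−8u+32) + (−3u**2−28u−64)
  u**3−8u+32 = (−(1/3)u+28/9)(−3u**2−28u−64) + ((520/9)u+2080/9)
  −3u**2−28u−64 = (−(27/520)u−18/65)((520/9)u+2080/9) + (0)
Last nonzero remainder: (520/9)u+2080/9. Dividing through by 520/9 gives the monic gcd u+4.
Cancel u+4 from numerator and denominator to get the reduced form.

(u**3−2u**2−3u)/(u**2−4u+8)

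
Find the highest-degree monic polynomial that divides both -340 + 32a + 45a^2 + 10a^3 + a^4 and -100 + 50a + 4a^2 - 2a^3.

-10 + 3a + a^2

Repeated division with remainder:
  a^4 + 10a^3 + 45a^2 + 32a - 340 = (-(1/2)a - 6)(-2a^3 + 4a^2 + 50a - 100) + (94a^2 + 282a - 940)
  -2a^3 + 4a^2 + 50a - 100 = (-(1/47)a + 5/47)(94a^2 + 282a - 940) + (0)
Last nonzero remainder: 94a^2 + 282a - 940. Dividing through by 94 gives the monic gcd a^2 + 3a - 10.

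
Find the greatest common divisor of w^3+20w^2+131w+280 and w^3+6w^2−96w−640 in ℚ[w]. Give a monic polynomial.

w+8

Euclidean algorithm in ℚ[w]:
  w^3+20w^2+131w+280 = (w^3+6w^2−96w−640) + (14w^2+227w+920)
  w^3+6w^2−96w−640 = ((1/14)w−143/196)(14w^2+227w+920) + ((765/196)w+1530/49)
  14w^2+227w+920 = ((2744/765)w+4508/153)((765/196)w+1530/49) + (0)
Last nonzero remainder: (765/196)w+1530/49. Dividing through by 765/196 gives the monic gcd w+8.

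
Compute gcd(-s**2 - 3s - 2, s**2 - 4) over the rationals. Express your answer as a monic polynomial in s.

Repeated division with remainder:
  -s**2 - 3s - 2 = (-1)(s**2 - 4) + (-3s - 6)
  s**2 - 4 = (-(1/3)s + 2/3)(-3s - 6) + (0)
Last nonzero remainder: -3s - 6. Dividing through by -3 gives the monic gcd s + 2.

s + 2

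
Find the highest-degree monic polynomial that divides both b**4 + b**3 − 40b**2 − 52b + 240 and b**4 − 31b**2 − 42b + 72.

b**2 − 2b − 24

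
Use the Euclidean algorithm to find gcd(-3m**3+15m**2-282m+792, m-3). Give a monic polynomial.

Apply the Euclidean algorithm:
  -3m**3+15m**2-282m+792 = (-3m**2+6m-264)(m-3) + (0)
The last nonzero remainder m-3 is already monic.

m-3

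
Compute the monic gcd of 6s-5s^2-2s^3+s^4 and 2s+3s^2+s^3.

2s+s^2

Euclidean algorithm in ℚ[s]:
  s^4-2s^3-5s^2+6s = (s-5)(s^3+3s^2+2s) + (8s^2+16s)
  s^3+3s^2+2s = ((1/8)s+1/8)(8s^2+16s) + (0)
Last nonzero remainder: 8s^2+16s. Dividing through by 8 gives the monic gcd s^2+2s.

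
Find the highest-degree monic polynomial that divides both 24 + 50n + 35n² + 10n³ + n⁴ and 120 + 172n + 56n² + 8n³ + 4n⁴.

2 + 3n + n²

Repeated division with remainder:
  n⁴ + 10n³ + 35n² + 50n + 24 = (1/4)(4n⁴ + 8n³ + 56n² + 172n + 120) + (8n³ + 21n² + 7n - 6)
  4n⁴ + 8n³ + 56n² + 172n + 120 = ((1/2)n - 5/16)(8n³ + 21n² + 7n - 6) + ((945/16)n² + (2835/16)n + 945/8)
  8n³ + 21n² + 7n - 6 = ((128/945)n - 16/315)((945/16)n² + (2835/16)n + 945/8) + (0)
Last nonzero remainder: (945/16)n² + (2835/16)n + 945/8. Dividing through by 945/16 gives the monic gcd n² + 3n + 2.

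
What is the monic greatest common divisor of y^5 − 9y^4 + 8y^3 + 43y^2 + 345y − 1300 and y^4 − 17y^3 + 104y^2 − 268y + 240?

y^2 − 9y + 20

By polynomial division,
  y^5 − 9y^4 + 8y^3 + 43y^2 + 345y − 1300 = (y + 8)(y^4 − 17y^3 + 104y^2 − 268y + 240) + (40y^3 − 521y^2 + 2249y − 3220)
  y^4 − 17y^3 + 104y^2 − 268y + 240 = ((1/40)y − 159/1600)(40y^3 − 521y^2 + 2249y − 3220) + (−(6399/1600)y^2 + (57591/1600)y − 6399/80)
  40y^3 − 521y^2 + 2249y − 3220 = (−(64000/6399)y + 257600/6399)(−(6399/1600)y^2 + (57591/1600)y − 6399/80) + (0)
Last nonzero remainder: −(6399/1600)y^2 + (57591/1600)y − 6399/80. Dividing through by −6399/1600 gives the monic gcd y^2 − 9y + 20.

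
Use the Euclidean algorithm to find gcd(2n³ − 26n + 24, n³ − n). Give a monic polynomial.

Euclidean algorithm in ℚ[n]:
  2n³ − 26n + 24 = (2)(n³ − n) + (−24n + 24)
  n³ − n = (−(1/24)n² − (1/24)n)(−24n + 24) + (0)
Last nonzero remainder: −24n + 24. Dividing through by −24 gives the monic gcd n − 1.

n − 1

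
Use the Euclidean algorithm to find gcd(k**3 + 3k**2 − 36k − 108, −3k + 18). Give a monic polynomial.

k − 6

Repeated division with remainder:
  k**3 + 3k**2 − 36k − 108 = (−(1/3)k**2 − 3k − 6)(−3k + 18) + (0)
Last nonzero remainder: −3k + 18. Dividing through by −3 gives the monic gcd k − 6.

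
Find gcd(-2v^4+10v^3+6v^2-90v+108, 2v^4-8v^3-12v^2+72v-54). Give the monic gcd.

v^3-3v^2-9v+27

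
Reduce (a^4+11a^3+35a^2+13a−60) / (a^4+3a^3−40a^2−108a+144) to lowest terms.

Repeated division with remainder:
  a^4+11a^3+35a^2+13a−60 = (a^4+3a^3−40a^2−108a+144) + (8a^3+75a^2+121a−204)
  a^4+3a^3−40a^2−108a+144 = ((1/8)a−51/64)(8a^3+75a^2+121a−204) + ((297/64)a^2+(891/64)a−297/16)
  8a^3+75a^2+121a−204 = ((512/297)a+1088/99)((297/64)a^2+(891/64)a−297/16) + (0)
Last nonzero remainder: (297/64)a^2+(891/64)a−297/16. Dividing through by 297/64 gives the monic gcd a^2+3a−4.
Cancel a^2+3a−4 from numerator and denominator to get the reduced form.

(a^2+8a+15)/(a^2−36)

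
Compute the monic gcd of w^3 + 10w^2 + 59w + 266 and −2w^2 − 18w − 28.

w + 7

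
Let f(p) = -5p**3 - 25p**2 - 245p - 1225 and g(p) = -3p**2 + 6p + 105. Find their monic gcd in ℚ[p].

p + 5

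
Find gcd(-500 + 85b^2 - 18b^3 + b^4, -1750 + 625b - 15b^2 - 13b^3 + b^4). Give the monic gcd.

-250 + 125b - 20b^2 + b^3

Repeated division with remainder:
  b^4 - 18b^3 + 85b^2 - 500 = (b^4 - 13b^3 - 15b^2 + 625b - 1750) + (-5b^3 + 100b^2 - 625b + 1250)
  b^4 - 13b^3 - 15b^2 + 625b - 1750 = (-(1/5)b - 7/5)(-5b^3 + 100b^2 - 625b + 1250) + (0)
Last nonzero remainder: -5b^3 + 100b^2 - 625b + 1250. Dividing through by -5 gives the monic gcd b^3 - 20b^2 + 125b - 250.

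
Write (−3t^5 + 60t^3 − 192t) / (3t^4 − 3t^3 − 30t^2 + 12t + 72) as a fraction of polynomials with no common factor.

(−t^3 + 16t)/(t^2 − t − 6)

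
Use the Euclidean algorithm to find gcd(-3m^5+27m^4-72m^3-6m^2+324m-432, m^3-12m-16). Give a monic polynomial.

m^2-2m-8

Repeated division with remainder:
  -3m^5+27m^4-72m^3-6m^2+324m-432 = (-3m^2+27m-108)(m^3-12m-16) + (270m^2-540m-2160)
  m^3-12m-16 = ((1/270)m+1/135)(270m^2-540m-2160) + (0)
Last nonzero remainder: 270m^2-540m-2160. Dividing through by 270 gives the monic gcd m^2-2m-8.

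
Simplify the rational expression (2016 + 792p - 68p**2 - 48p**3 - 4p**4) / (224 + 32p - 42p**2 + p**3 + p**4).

Euclidean algorithm in ℚ[p]:
  -4p**4 - 48p**3 - 68p**2 + 792p + 2016 = (-4)(p**4 + p**3 - 42p**2 + 32p + 224) + (-44p**3 - 236p**2 + 920p + 2912)
  p**4 + p**3 - 42p**2 + 32p + 224 = (-(1/44)p + 12/121)(-44p**3 - 236p**2 + 920p + 2912) + ((280/121)p**2 + (840/121)p - 7840/121)
  -44p**3 - 236p**2 + 920p + 2912 = (-(1331/70)p - 1573/35)((280/121)p**2 + (840/121)p - 7840/121) + (0)
Last nonzero remainder: (280/121)p**2 + (840/121)p - 7840/121. Dividing through by 280/121 gives the monic gcd p**2 + 3p - 28.
Cancel p**2 + 3p - 28 from numerator and denominator to get the reduced form.

(-72 - 36p - 4p**2)/(-8 - 2p + p**2)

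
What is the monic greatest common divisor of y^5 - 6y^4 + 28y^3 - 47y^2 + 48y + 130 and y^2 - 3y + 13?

y^2 - 3y + 13

Apply the Euclidean algorithm:
  y^5 - 6y^4 + 28y^3 - 47y^2 + 48y + 130 = (y^3 - 3y^2 + 6y + 10)(y^2 - 3y + 13) + (0)
The last nonzero remainder y^2 - 3y + 13 is already monic.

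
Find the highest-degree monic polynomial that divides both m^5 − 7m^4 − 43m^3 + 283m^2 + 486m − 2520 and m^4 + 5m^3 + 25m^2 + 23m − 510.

m^2 + 2m − 15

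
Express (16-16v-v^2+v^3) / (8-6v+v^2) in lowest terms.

Euclidean algorithm in ℚ[v]:
  v^3-v^2-16v+16 = (v+5)(v^2-6v+8) + (6v-24)
  v^2-6v+8 = ((1/6)v-1/3)(6v-24) + (0)
Last nonzero remainder: 6v-24. Dividing through by 6 gives the monic gcd v-4.
Cancel v-4 from numerator and denominator to get the reduced form.

(-4+3v+v^2)/(-2+v)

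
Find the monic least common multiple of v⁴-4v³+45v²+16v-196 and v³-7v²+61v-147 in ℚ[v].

Repeated division with remainder:
  v⁴-4v³+45v²+16v-196 = (v+3)(v³-7v²+61v-147) + (5v²-20v+245)
  v³-7v²+61v-147 = ((1/5)v-3/5)(5v²-20v+245) + (0)
Last nonzero remainder: 5v²-20v+245. Dividing through by 5 gives the monic gcd v²-4v+49.
Then lcm(f, g) = f·g / gcd(f, g); expanding and making the result monic gives the answer.

v⁵-7v⁴+57v³-119v²-244v+588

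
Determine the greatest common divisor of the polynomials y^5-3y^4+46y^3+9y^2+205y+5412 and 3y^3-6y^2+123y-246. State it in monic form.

Euclidean algorithm in ℚ[y]:
  y^5-3y^4+46y^3+9y^2+205y+5412 = ((1/3)y^2-(1/3)y+1)(3y^3-6y^2+123y-246) + (138y^2+5658)
  3y^3-6y^2+123y-246 = ((1/46)y-1/23)(138y^2+5658) + (0)
Last nonzero remainder: 138y^2+5658. Dividing through by 138 gives the monic gcd y^2+41.

y^2+41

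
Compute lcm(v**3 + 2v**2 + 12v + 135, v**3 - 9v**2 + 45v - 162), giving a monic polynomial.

Repeated division with remainder:
  v**3 + 2v**2 + 12v + 135 = (v**3 - 9v**2 + 45v - 162) + (11v**2 - 33v + 297)
  v**3 - 9v**2 + 45v - 162 = ((1/11)v - 6/11)(11v**2 - 33v + 297) + (0)
Last nonzero remainder: 11v**2 - 33v + 297. Dividing through by 11 gives the monic gcd v**2 - 3v + 27.
Then lcm(f, g) = f·g / gcd(f, g); expanding and making the result monic gives the answer.

v**4 - 4v**3 + 63v - 810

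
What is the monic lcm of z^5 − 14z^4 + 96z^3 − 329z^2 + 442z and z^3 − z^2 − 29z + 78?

z^6 − 8z^5 + 12z^4 + 247z^3 − 1532z^2 + 2652z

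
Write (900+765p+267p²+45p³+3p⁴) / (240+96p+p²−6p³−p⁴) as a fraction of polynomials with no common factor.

(−15−3p)/(−4+p)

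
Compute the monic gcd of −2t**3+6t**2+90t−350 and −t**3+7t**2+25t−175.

t−5

Euclidean algorithm in ℚ[t]:
  −2t**3+6t**2+90t−350 = (2)(−t**3+7t**2+25t−175) + (−8t**2+40t)
  −t**3+7t**2+25t−175 = ((1/8)t−1/4)(−8t**2+40t) + (35t−175)
  −8t**2+40t = (−(8/35)t)(35t−175) + (0)
Last nonzero remainder: 35t−175. Dividing through by 35 gives the monic gcd t−5.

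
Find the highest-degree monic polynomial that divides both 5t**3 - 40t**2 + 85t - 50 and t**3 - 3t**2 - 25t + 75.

t - 5

Repeated division with remainder:
  5t**3 - 40t**2 + 85t - 50 = (5)(t**3 - 3t**2 - 25t + 75) + (-25t**2 + 210t - 425)
  t**3 - 3t**2 - 25t + 75 = (-(1/25)t - 27/125)(-25t**2 + 210t - 425) + ((84/25)t - 84/5)
  -25t**2 + 210t - 425 = (-(625/84)t + 2125/84)((84/25)t - 84/5) + (0)
Last nonzero remainder: (84/25)t - 84/5. Dividing through by 84/25 gives the monic gcd t - 5.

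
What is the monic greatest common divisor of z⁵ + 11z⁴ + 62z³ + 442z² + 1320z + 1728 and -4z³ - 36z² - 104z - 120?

z² + 4z + 6

Euclidean algorithm in ℚ[z]:
  z⁵ + 11z⁴ + 62z³ + 442z² + 1320z + 1728 = (-(1/4)z² - (1/2)z - 9/2)(-4z³ - 36z² - 104z - 120) + (198z² + 792z + 1188)
  -4z³ - 36z² - 104z - 120 = (-(2/99)z - 10/99)(198z² + 792z + 1188) + (0)
Last nonzero remainder: 198z² + 792z + 1188. Dividing through by 198 gives the monic gcd z² + 4z + 6.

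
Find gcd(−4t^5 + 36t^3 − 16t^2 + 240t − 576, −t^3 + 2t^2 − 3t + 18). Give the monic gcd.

Repeated division with remainder:
  −4t^5 + 36t^3 − 16t^2 + 240t − 576 = (4t^2 + 8t − 32)(−t^3 + 2t^2 − 3t + 18) + (0)
Last nonzero remainder: −t^3 + 2t^2 − 3t + 18. Dividing through by −1 gives the monic gcd t^3 − 2t^2 + 3t − 18.

t^3 − 2t^2 + 3t − 18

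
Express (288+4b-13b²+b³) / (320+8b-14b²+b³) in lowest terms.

Repeated division with remainder:
  b³-13b²+4b+288 = (b³-14b²+8b+320) + (b²-4b-32)
  b³-14b²+8b+320 = (b-10)(b²-4b-32) + (0)
The last nonzero remainder b²-4b-32 is already monic.
Cancel b²-4b-32 from numerator and denominator to get the reduced form.

(-9+b)/(-10+b)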